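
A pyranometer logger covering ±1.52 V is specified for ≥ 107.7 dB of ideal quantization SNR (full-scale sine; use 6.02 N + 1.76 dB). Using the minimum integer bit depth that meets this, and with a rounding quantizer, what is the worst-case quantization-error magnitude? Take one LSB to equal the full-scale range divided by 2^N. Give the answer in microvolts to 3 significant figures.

5.80 µV

Range = 1.52 − (-1.52) = 3.04 V.
N ≥ (107.7 − 1.76)/6.02 = 17.598 → N_min = 18.
One LSB is 3.04 V / 262144 = 11.597 µV.
Half an LSB is 5.80 µV.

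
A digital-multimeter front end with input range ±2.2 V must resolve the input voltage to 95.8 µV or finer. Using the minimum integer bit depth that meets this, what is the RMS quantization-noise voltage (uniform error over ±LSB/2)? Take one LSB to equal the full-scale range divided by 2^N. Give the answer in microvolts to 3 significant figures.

19.4 µV

Range = 2.2 − (-2.2) = 4.4 V.
Levels needed ≥ 4.4/95.8 µV = 45930. 2^16 = 65536 suffices, so N_min = 16.
LSB = 4.4 V / 2^16 = 67.139 µV.
RMS noise = LSB/√12 = 19.4 µV.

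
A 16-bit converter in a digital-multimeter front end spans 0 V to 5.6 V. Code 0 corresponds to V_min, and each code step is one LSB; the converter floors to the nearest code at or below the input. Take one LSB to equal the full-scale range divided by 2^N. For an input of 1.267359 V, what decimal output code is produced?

V_FS = 5.6 V. LSB = 5.6 V / 2^16 ≈ 85.45 µV.
V_in − V_min = 1.267359 − (0) = 1.267359 V.
Divide by LSB: 1.267359 × 65536/5.6 = 14831.7213.
Truncating gives code 14831.

14831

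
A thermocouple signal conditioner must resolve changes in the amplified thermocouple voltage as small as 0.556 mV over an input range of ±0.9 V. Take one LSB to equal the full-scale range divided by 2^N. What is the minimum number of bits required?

12 bits

Span: 0.9 V − (-0.9 V) = 1.8 V.
Need 2^N ≥ 1.8 V / 0.556 mV = 3237 → N_min = 12.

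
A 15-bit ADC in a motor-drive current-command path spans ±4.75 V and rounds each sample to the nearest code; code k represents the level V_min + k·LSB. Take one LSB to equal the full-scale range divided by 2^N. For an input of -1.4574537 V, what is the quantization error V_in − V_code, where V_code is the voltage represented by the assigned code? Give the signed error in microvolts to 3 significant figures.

−41.0 µV

Span: 4.75 V − (-4.75 V) = 9.5 V. LSB = 9.5 V / 2^15 ≈ 289.9 µV.
(V_in − V_min)/LSB = (-1.4574537 − (-4.75)) × 32768/9.5 = 11356.8586 → nearest code k = 11357.
V_code = -4.75 + (11357/32768) × 9.5 = -1.4574127197 V.
Error = V_in − V_code = -1.4574537 − (-1.4574127197) = −41.0 µV.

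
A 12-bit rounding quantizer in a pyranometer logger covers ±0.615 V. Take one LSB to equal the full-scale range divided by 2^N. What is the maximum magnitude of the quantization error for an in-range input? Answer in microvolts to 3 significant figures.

The full-scale span is 0.615 − (-0.615) = 1.23 V.
LSB = 1.23 V / 2^12 = 300.29 µV.
Worst-case error for round-to-nearest is half an LSB: 150 µV.

150 µV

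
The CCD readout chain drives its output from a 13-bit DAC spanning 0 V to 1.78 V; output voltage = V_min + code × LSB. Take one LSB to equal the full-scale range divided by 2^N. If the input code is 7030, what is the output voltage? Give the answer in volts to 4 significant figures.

V_FS = 1.78 V. LSB = 1.78 V / 2^13.
V_out = V_min + code × LSB = 0 V + 7030 × 1.78 V / 8192
      = 0 + 1.52751 = 1.52751 V.

1.528 V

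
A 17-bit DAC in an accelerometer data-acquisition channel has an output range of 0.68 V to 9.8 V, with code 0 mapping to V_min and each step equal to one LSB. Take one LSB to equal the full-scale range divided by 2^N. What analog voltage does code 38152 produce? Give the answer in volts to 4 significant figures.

3.335 V

Full-scale range = 9.8 V − (0.68 V) = 9.12 V. LSB = 9.12 V / 2^17.
Output = V_min + (38152/131072) × range = 0.68 + 0.291077 × 9.12 V
      = 0.68 V + 2.65462 V = 3.33462 V.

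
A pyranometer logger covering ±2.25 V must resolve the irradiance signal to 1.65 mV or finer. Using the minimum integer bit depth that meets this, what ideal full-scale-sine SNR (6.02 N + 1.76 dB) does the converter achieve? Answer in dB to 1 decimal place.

Range = 2.25 − (-2.25) = 4.5 V.
Required number of levels: 4.5/1.65 mV = 2727.3; smallest N with 2^N ≥ that is 12.
Ideal SNR at N = 12: 6.02·12 + 1.76 = 74.0 dB.

74.0 dB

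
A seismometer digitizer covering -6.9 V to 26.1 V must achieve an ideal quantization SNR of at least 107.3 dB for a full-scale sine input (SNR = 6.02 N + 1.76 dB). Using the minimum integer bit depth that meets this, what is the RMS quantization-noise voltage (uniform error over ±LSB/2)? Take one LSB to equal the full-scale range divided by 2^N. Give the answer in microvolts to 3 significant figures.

Span: 26.1 V − (-6.9 V) = 33 V.
N ≥ (107.3 − 1.76)/6.02 = 17.532 → N_min = 18.
LSB = 33 V ÷ 2^18 = 33/262144 V = 125.89 µV.
σ_q = LSB/√12 = 125.89 µV/3.4641 = 36.3 µV.

36.3 µV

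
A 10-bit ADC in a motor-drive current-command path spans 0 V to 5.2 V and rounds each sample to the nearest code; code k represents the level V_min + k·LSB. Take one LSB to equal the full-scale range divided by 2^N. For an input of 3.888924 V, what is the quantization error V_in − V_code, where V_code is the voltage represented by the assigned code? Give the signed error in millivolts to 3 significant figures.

Full-scale range = 5.2 V. LSB = 5.2 V / 2^10 ≈ 5.078 mV.
Position in LSBs: (3.888924 − (0)) × 1024/5.2 = 765.8189; rounding gives k = 766.
Reconstructed level: 0 + 766 × 5.2/1024 V = 3.889843750 V.
V_in − V_code = 3.888924 − (3.889843750) = −0.920 mV.

−0.920 mV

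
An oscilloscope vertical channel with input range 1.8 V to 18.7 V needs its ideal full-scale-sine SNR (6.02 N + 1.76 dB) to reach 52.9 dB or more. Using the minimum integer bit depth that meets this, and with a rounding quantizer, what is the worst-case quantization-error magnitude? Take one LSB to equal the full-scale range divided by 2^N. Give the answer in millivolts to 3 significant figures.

16.5 mV

Range = 18.7 − (1.8) = 16.9 V.
Required N = ⌈(52.9 − 1.76)/6.02⌉ = ⌈8.495⌉ = 9.
LSB = 16.9 V ÷ 2^9 = 16.9/512 V = 33.008 mV.
|e|_max = LSB/2 = 16.5 mV.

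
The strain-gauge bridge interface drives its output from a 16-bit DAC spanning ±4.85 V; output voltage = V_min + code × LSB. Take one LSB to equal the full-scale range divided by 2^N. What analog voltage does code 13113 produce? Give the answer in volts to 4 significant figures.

-2.909 V

Full-scale range = 4.85 V − (-4.85 V) = 9.7 V. LSB = 9.7 V / 2^16.
V_out = -4.85 + 13113 × (9.7/65536) V
      = -4.85 + 1.94086 = -2.90914 V.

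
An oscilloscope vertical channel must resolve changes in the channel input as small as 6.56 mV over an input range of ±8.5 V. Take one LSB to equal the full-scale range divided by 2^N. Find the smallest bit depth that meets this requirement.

12 bits

The full-scale span is 8.5 − (-8.5) = 17 V.
Need 2^N ≥ 17 V / 6.56 mV = 2591 → N_min = 12.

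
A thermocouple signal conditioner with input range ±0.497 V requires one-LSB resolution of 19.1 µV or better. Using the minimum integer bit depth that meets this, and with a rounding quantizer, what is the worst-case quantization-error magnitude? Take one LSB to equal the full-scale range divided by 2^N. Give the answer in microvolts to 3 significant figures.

7.58 µV

Range = 0.497 − (-0.497) = 0.994 V.
Required number of levels: 0.994/19.1 µV = 52042; smallest N with 2^N ≥ that is 16.
LSB = 0.994 V ÷ 2^16 = 0.994/65536 V = 15.167 µV.
|e|_max = LSB/2 = 7.58 µV.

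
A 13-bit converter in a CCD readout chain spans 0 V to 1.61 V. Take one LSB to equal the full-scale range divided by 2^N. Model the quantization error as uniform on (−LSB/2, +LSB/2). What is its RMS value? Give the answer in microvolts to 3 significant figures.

Range is 1.61 V.
Step size = 1.61/8192 V = 196.53 µV.
V_rms = LSB/√12 = 196.53 µV / √12 = 56.7 µV.

56.7 µV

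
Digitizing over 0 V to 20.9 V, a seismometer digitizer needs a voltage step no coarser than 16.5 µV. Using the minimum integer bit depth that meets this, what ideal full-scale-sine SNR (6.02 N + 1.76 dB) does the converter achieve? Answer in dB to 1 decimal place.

V_FS = 20.9 V.
Need 2^N ≥ 20.9 V / 16.5 µV = 1.267e6 → N_min = 21.
Ideal SNR at N = 21: 6.02·21 + 1.76 = 128.2 dB.

128.2 dB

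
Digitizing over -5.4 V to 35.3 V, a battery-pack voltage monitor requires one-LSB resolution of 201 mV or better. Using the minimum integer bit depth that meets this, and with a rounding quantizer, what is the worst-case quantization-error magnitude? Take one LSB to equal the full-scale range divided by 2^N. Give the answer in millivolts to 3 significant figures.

79.5 mV

The full-scale span is 35.3 − (-5.4) = 40.7 V.
Need 2^N ≥ 40.7 V / 201 mV = 202.5 → N_min = 8.
LSB = 40.7 V / 2^8 = 158.98 mV.
Max error for round-to-nearest is LSB/2 = 79.5 mV.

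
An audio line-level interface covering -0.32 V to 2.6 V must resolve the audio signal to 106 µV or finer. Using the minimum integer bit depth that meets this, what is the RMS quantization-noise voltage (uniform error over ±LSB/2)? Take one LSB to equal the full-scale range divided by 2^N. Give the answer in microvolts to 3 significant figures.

Full-scale range = 2.6 V − (-0.32 V) = 2.92 V.
Levels needed ≥ 2.92/106 µV = 27550. 2^15 = 32768 suffices, so N_min = 15.
Step size = 2.92/32768 V = 89.111 µV.
σ_q = LSB/√12 = 89.111 µV/3.4641 = 25.7 µV.

25.7 µV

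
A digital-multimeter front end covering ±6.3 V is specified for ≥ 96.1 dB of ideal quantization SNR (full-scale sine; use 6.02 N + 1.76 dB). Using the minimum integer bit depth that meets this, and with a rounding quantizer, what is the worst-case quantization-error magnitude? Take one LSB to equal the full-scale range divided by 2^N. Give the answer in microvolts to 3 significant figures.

Span: 6.3 V − (-6.3 V) = 12.6 V.
Solving 6.02 N ≥ 96.1 − 1.76: N ≥ 15.671. Round up → N = 16.
LSB = 12.6 V / 2^16 = 192.26 µV.
Max error for round-to-nearest is LSB/2 = 96.1 µV.

96.1 µV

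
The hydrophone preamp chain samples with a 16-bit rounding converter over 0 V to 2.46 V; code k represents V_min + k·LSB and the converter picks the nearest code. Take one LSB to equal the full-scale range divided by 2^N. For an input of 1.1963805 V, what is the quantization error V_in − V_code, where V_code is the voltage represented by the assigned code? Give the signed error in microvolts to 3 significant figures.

V_FS = 2.46 V. LSB = 2.46 V / 2^16 ≈ 37.54 µV.
(V_in − V_min)/LSB = (1.1963805 − (0)) × 65536/2.46 = 31872.3547 → nearest code k = 31872.
V_code = 0 + (31872/65536) × 2.46 = 1.1963671875 V.
e = 1.1963805 − (1.1963671875) = +13.3 µV.

+13.3 µV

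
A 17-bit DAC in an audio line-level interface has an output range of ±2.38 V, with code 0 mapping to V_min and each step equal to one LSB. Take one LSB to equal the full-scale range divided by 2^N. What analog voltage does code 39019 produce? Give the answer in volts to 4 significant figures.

Range = 2.38 − (-2.38) = 4.76 V. LSB = 4.76 V / 2^17.
Output = V_min + (39019/131072) × range = -2.38 + 0.297691 × 4.76 V
      = -2.38 V + 1.41701 V = -0.962989 V.

-0.9630 V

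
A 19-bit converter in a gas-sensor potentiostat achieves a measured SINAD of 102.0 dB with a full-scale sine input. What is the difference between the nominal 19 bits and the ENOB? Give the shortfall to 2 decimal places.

ENOB = (SINAD − 1.76)/6.02 = (102.0 − 1.76)/6.02 = 16.6512 bits.
Shortfall = 19 − 16.6512 = 2.3488 bits.

2.35 bits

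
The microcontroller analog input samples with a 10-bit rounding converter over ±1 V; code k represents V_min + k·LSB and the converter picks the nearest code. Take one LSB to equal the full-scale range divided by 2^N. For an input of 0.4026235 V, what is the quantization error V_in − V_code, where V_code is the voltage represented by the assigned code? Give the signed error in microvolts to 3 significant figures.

+280 µV

Full-scale range = 1 V − (-1 V) = 2 V. LSB = 2 V / 2^10 ≈ 1.953 mV.
(0.4026235 − (-1)) / LSB = 1.4026235 × 1024/2 = 718.1432. Nearest integer: k = 718.
Reconstructed level: -1 + 718 × 2/1024 V = 0.4023437500 V.
Error = V_in − V_code = 0.4026235 − (0.4023437500) = +280 µV.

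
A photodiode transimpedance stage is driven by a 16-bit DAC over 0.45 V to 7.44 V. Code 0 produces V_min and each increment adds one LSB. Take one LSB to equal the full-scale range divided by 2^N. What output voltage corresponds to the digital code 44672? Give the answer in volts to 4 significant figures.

Range = 7.44 − (0.45) = 6.99 V. LSB = 6.99 V / 2^16.
Output = V_min + (44672/65536) × range = 0.45 + 0.681641 × 6.99 V
      = 0.45 V + 4.76467 V = 5.21467 V.

5.215 V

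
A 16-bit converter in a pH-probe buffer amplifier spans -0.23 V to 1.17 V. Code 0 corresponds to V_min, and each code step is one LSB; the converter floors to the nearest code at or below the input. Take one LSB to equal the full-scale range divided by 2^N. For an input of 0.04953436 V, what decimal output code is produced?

13085

Range = 1.17 − (-0.23) = 1.4 V. LSB = 1.4 V / 2^16 ≈ 21.36 µV.
(V_in − V_min) × 2^16/range = (0.04953436 − (-0.23)) × 65536/1.4 = 13085.403.
Floor → code = 13085.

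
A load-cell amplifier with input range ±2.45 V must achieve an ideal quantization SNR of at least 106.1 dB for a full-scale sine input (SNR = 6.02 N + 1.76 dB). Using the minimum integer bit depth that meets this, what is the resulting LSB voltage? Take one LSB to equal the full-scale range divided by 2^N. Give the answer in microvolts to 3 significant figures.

Span: 2.45 V − (-2.45 V) = 4.9 V.
Solving 6.02 N ≥ 106.1 − 1.76: N ≥ 17.332. Round up → N = 18.
One LSB is 4.9 V / 262144 = 18.7 µV.

18.7 µV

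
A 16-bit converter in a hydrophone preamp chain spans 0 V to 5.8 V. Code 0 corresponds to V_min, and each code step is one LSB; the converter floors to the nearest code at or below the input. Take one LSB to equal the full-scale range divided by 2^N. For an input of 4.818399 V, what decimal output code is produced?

54444

Full-scale range = 5.8 V. LSB = 5.8 V / 2^16 ≈ 88.50 µV.
code = ⌊(V_in − V_min)/LSB⌋ = ⌊(V_in − V_min) × 2^16 / range⌋
     = ⌊(4.818399 − (0)) × 65536 / 5.8⌋ = ⌊4.818399 × 65536/5.8⌋
     = ⌊54444.586⌋ = 54444.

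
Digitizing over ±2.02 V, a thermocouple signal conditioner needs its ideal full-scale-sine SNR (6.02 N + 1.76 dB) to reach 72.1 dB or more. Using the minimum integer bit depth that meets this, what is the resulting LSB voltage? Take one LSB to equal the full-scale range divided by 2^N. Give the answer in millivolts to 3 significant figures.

0.986 mV

Span: 2.02 V − (-2.02 V) = 4.04 V.
Solving 6.02 N ≥ 72.1 − 1.76: N ≥ 11.684. Round up → N = 12.
LSB = 4.04 V / 2^12 = 0.986 mV.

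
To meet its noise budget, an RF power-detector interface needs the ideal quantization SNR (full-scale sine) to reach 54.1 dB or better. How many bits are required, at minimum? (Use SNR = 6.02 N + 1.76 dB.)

9 bits

Required N = ⌈(54.1 − 1.76)/6.02⌉ = ⌈8.694⌉ = 9.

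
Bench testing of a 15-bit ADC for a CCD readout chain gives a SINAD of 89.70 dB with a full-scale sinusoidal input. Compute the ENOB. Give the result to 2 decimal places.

(89.70 − 1.76) / 6.02 = 87.94/6.02 = 14.6080 effective bits.

14.61 bits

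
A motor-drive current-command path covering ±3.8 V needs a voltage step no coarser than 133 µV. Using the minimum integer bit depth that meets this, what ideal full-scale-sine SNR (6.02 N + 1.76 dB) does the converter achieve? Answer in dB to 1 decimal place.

Range = 3.8 − (-3.8) = 7.6 V.
Need 2^N ≥ 7.6 V / 133 µV = 57140 → N_min = 16.
SNR = 6.02 × 16 + 1.76 = 98.08 dB.

98.1 dB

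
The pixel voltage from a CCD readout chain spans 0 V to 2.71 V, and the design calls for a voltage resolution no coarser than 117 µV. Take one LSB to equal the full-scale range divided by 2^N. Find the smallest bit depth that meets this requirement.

Span = 2.71 V.
Need 2^N ≥ 2.71 V / 117 µV = 23160 → N_min = 15.

15 bits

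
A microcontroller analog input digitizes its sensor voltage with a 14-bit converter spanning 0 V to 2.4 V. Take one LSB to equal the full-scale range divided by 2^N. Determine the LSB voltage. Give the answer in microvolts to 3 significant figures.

Range is 2.4 V.
There are 2^14 = 16384 steps.
LSB = 2.4 V / 2^14 = 146 µV.

146 µV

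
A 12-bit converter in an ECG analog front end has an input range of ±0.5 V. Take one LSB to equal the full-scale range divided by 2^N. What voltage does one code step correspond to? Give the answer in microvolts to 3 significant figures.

Span: 0.5 V − (-0.5 V) = 1 V.
There are 2^12 = 4096 steps.
LSB = 1 V ÷ 2^12 = 1/4096 V = 244 µV.

244 µV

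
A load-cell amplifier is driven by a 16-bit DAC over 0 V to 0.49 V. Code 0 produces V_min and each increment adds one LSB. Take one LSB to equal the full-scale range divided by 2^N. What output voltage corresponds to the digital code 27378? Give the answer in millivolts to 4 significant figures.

204.7 mV

Full-scale range = 0.49 V. LSB = 0.49 V / 2^16.
V_out = V_min + code × LSB = 0 V + 27378 × 0.49 V / 65536
      = 0 V + 0.204700 V = 0.204700 V.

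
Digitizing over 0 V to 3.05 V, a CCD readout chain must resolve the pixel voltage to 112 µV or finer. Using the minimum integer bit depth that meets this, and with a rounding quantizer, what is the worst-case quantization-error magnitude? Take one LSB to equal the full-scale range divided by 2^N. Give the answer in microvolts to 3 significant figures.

46.5 µV

Full-scale range = 3.05 V.
Need 2^N ≥ 3.05 V / 112 µV = 27230 → N_min = 15.
LSB = 3.05 V / 2^15 = 93.079 µV.
|e|_max = LSB/2 = 46.5 µV.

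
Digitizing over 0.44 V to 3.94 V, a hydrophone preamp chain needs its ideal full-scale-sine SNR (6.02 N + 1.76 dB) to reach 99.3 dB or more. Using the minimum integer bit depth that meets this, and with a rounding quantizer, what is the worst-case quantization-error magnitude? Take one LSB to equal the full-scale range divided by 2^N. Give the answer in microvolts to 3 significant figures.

13.4 µV

The full-scale span is 3.94 − (0.44) = 3.5 V.
Solving 6.02 N ≥ 99.3 − 1.76: N ≥ 16.203. Round up → N = 17.
LSB = 3.5 V / 2^17 = 26.703 µV.
Half an LSB is 13.4 µV.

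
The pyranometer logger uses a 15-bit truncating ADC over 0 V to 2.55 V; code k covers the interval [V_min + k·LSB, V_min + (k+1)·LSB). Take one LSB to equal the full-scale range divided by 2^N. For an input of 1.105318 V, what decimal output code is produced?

Full-scale range = 2.55 V. LSB = 2.55 V / 2^15 ≈ 77.82 µV.
V_in − V_min = 1.105318 − (0) = 1.105318 V.
Divide by LSB: 1.105318 × 32768/2.55 = 14203.5530.
Truncating gives code 14203.

14203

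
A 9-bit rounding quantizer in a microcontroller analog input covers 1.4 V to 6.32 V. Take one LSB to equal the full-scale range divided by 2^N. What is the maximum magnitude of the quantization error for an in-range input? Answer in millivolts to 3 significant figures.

4.80 mV

Full-scale range = 6.32 V − (1.4 V) = 4.92 V.
LSB = 4.92 V / 2^9 = 9.6094 mV.
A rounding quantizer has |error| ≤ LSB/2 = 4.80 mV.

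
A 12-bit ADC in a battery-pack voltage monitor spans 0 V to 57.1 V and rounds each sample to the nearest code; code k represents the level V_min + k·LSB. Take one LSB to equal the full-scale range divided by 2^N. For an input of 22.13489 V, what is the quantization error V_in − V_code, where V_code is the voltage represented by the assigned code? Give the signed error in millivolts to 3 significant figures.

−2.51 mV

Span = 57.1 V. LSB = 57.1 V / 2^12 ≈ 13.94 mV.
Position in LSBs: (22.13489 − (0)) × 4096/57.1 = 1587.8198; rounding gives k = 1588.
V_code = V_min + k × range/2^12 = 0 + 1588 × 57.1/4096 = 22.13740234 V.
e = 22.13489 − (22.13740234) = −2.51 mV.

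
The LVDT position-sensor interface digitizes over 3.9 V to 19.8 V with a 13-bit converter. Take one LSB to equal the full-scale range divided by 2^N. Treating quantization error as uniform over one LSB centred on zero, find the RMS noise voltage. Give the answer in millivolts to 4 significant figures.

Span: 19.8 V − (3.9 V) = 15.9 V.
Step size = 15.9/8192 V = 1.94092 mV.
V_rms = LSB/√12 = 1.94092 mV / √12 = 0.5603 mV.

0.5603 mV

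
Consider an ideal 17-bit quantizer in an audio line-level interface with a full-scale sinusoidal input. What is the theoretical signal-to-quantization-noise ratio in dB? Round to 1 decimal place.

104.1 dB

6.02(17) + 1.76 = 102.34 + 1.76 = 104.10 dB.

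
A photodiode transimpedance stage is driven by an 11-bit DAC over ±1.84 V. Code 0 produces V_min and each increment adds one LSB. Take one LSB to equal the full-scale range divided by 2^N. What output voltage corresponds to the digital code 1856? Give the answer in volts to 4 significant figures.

1.495 V

Range = 1.84 − (-1.84) = 3.68 V. LSB = 3.68 V / 2^11.
V_out = -1.84 + 1856 × (3.68/2048) V
      = -1.84 + 3.33500 = 1.49500 V.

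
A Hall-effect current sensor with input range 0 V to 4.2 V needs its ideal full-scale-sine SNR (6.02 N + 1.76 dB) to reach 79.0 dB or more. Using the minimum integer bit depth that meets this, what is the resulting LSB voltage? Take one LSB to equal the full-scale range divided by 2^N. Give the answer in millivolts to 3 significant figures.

0.513 mV

V_FS = 4.2 V.
Required N = ⌈(79.0 − 1.76)/6.02⌉ = ⌈12.831⌉ = 13.
LSB = 4.2 V ÷ 2^13 = 4.2/8192 V = 0.513 mV.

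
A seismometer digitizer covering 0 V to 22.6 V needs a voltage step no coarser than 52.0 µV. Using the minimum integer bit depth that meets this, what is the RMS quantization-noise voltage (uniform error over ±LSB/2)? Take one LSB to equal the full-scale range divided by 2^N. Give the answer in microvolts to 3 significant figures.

12.4 µV

V_FS = 22.6 V.
Required number of levels: 22.6/52.0 µV = 434620; smallest N with 2^N ≥ that is 19.
One LSB is 22.6 V / 524288 = 43.106 µV.
RMS noise = LSB/√12 = 12.4 µV.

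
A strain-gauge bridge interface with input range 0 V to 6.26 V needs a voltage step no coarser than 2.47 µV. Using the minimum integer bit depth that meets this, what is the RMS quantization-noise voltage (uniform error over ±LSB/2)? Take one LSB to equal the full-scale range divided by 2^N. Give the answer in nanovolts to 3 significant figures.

431 nV

Full-scale range = 6.26 V.
6.26 V / 2.47 µV = 2.534e6. Since 2^21 = 2097152 and 2^22 = 4194304, N = 22.
LSB = 6.26 V ÷ 2^22 = 6.26/4194304 V = 1.4925 µV.
RMS noise = LSB/√12 = 431 nV.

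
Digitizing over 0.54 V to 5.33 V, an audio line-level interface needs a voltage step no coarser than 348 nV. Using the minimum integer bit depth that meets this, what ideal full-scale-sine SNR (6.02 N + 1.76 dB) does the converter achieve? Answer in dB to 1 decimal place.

Span: 5.33 V − (0.54 V) = 4.79 V.
Need 2^N ≥ 4.79 V / 348 nV = 1.376e7 → N_min = 24.
SNR = 6.02 × 24 + 1.76 = 146.24 dB.

146.2 dB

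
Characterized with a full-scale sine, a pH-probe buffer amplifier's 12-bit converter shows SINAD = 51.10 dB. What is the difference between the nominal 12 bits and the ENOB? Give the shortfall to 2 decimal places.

3.80 bits

Effective bits = (51.10 − 1.76)/6.02 = 8.1960.
Shortfall = 12 − 8.1960 = 3.8040 bits.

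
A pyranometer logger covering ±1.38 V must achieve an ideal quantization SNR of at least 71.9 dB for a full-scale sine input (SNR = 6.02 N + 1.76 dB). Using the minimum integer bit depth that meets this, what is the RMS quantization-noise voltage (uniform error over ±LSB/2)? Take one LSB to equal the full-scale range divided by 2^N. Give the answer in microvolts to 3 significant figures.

195 µV

Span: 1.38 V − (-1.38 V) = 2.76 V.
N ≥ (71.9 − 1.76)/6.02 = 11.651 → N_min = 12.
Step size = 2.76/4096 V = 0.67383 mV.
RMS noise = LSB/√12 = 195 µV.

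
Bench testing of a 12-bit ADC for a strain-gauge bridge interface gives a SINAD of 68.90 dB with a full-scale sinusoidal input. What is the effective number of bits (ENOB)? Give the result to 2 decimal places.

11.15 bits

ENOB = (SINAD − 1.76) / 6.02 = (68.90 − 1.76) / 6.02 = 67.14 / 6.02 = 11.1528.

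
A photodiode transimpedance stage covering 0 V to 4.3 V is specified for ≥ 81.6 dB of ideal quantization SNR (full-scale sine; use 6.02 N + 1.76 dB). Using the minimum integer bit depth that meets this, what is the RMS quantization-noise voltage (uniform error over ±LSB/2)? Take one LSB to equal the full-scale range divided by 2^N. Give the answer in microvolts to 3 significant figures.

75.8 µV

V_FS = 4.3 V.
6.02 N + 1.76 ≥ 81.6 gives N ≥ 13.262, so the minimum integer is 14.
LSB = 4.3 V ÷ 2^14 = 4.3/16384 V = 262.45 µV.
RMS noise = LSB/√12 = 75.8 µV.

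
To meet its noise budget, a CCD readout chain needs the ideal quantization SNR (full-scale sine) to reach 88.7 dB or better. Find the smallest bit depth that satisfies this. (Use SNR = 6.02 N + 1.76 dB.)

15 bits

N ≥ (88.7 − 1.76)/6.02 = 14.442 → N_min = 15.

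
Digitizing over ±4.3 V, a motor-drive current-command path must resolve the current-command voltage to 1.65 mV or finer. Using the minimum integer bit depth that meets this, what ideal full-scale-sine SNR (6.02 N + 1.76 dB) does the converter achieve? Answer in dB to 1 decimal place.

80.0 dB

Range = 4.3 − (-4.3) = 8.6 V.
8.6 V / 1.65 mV = 5212. Since 2^12 = 4096 and 2^13 = 8192, N = 13.
6.02(13) + 1.76 = 80.02 dB.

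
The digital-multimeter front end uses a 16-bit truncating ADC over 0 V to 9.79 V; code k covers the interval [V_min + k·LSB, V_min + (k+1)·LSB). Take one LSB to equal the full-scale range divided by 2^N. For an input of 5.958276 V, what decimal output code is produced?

Range is 9.79 V. LSB = 9.79 V / 2^16 ≈ 149.4 µV.
code = ⌊(V_in − V_min)/LSB⌋ = ⌊(V_in − V_min) × 2^16 / range⌋
     = ⌊(5.958276 − (0)) × 65536 / 9.79⌋ = ⌊5.958276 × 65536/9.79⌋
     = ⌊39885.759⌋ = 39885.

39885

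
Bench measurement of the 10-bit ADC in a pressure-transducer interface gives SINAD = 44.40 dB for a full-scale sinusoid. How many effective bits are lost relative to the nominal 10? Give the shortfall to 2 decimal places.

Effective bits = (44.40 − 1.76)/6.02 = 7.0831.
10 − 7.0831 = 2.92 bits below nominal.

2.92 bits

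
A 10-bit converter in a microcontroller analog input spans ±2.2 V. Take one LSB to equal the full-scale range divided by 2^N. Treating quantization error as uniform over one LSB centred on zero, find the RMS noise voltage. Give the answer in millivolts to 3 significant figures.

1.24 mV

Range = 2.2 − (-2.2) = 4.4 V.
LSB = 4.4 V / 2^10 = 4.2969 mV.
V_rms = LSB/√12 = 4.2969 mV / √12 = 1.24 mV.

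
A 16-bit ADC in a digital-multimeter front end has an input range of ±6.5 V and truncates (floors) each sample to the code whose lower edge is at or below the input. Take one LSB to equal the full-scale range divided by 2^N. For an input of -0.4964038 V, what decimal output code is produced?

30265

Span: 6.5 V − (-6.5 V) = 13 V. LSB = 13 V / 2^16 ≈ 198.4 µV.
V_in − V_min = -0.4964038 − (-6.5) = 6.0035962 V.
Divide by LSB: 6.0035962 × 65536/13 = 30265.5139.
Truncating gives code 30265.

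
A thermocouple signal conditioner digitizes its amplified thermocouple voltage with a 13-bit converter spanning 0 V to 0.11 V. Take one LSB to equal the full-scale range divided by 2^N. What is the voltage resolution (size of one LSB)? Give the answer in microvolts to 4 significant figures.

13.43 µV

V_FS = 0.11 V.
There are 2^13 = 8192 steps.
LSB = 0.11 V / 2^13 = 13.43 µV.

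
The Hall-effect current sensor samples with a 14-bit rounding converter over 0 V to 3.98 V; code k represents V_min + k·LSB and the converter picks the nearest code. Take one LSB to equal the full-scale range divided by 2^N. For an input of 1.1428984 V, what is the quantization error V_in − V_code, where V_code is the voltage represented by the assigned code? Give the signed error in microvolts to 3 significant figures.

V_FS = 3.98 V. LSB = 3.98 V / 2^14 ≈ 242.9 µV.
(V_in − V_min)/LSB = (1.1428984 − (0)) × 16384/3.98 = 4704.8360 → nearest code k = 4705.
V_code = 0 + (4705/16384) × 3.98 = 1.1429382324 V.
Error = V_in − V_code = 1.1428984 − (1.1429382324) = −39.8 µV.

−39.8 µV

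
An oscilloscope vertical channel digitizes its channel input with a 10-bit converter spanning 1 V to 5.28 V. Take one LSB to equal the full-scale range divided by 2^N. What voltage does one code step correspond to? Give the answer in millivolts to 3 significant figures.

4.18 mV

Full-scale range = 5.28 V − (1 V) = 4.28 V.
Number of codes = 2^10 = 1024.
One LSB is 4.28 V / 1024 = 4.18 mV.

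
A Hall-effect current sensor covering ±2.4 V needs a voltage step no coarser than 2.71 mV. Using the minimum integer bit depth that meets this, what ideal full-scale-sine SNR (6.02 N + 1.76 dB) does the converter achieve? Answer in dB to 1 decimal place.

68.0 dB

Range = 2.4 − (-2.4) = 4.8 V.
4.8 V / 2.71 mV = 1771. Since 2^10 = 1024 and 2^11 = 2048, N = 11.
Ideal SNR at N = 11: 6.02·11 + 1.76 = 68.0 dB.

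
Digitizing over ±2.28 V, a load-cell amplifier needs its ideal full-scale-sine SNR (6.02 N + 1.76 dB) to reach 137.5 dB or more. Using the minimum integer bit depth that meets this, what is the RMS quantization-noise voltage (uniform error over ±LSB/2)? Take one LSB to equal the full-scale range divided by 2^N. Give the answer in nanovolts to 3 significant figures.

Span: 2.28 V − (-2.28 V) = 4.56 V.
N ≥ (137.5 − 1.76)/6.02 = 22.548 → N_min = 23.
Step size = 4.56/8388608 V = 0.54359 µV.
σ_q = LSB/√12 = 0.54359 µV/3.4641 = 157 nV.

157 nV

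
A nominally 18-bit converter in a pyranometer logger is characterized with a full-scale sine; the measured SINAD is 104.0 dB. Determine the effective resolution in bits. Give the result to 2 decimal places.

ENOB = (104.0 − 1.76)/6.02 = 16.9834 bits.

16.98 bits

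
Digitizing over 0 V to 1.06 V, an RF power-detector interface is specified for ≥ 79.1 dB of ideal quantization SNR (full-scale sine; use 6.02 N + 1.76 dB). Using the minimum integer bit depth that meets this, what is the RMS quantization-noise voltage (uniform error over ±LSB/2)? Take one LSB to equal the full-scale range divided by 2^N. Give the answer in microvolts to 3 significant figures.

37.4 µV

Range is 1.06 V.
N ≥ (79.1 − 1.76)/6.02 = 12.847 → N_min = 13.
Step size = 1.06/8192 V = 129.39 µV.
V_rms = LSB/√12 = 37.4 µV.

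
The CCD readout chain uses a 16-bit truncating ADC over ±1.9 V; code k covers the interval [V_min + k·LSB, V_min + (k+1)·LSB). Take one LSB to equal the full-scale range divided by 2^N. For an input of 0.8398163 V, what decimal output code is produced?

47251

Range = 1.9 − (-1.9) = 3.8 V. LSB = 3.8 V / 2^16 ≈ 57.98 µV.
(V_in − V_min) × 2^16/range = (0.8398163 − (-1.9)) × 65536/3.8 = 47251.737.
Floor → code = 47251.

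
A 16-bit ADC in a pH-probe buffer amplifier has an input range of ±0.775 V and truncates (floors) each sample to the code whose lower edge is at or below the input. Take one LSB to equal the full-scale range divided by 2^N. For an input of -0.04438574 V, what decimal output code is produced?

Range = 0.775 − (-0.775) = 1.55 V. LSB = 1.55 V / 2^16 ≈ 23.65 µV.
V_in − V_min = -0.04438574 − (-0.775) = 0.73061426 V.
Divide by LSB: 0.73061426 × 65536/1.55 = 30891.3136.
Truncating gives code 30891.

30891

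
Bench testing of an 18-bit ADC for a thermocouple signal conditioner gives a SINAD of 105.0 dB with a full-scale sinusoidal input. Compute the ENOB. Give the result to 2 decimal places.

17.15 bits

ENOB = (105.0 − 1.76)/6.02 = 17.1495 bits.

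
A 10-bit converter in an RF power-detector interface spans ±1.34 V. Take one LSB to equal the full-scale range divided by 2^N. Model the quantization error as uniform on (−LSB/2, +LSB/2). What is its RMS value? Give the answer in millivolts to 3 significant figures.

Range = 1.34 − (-1.34) = 2.68 V.
LSB = 2.68 V / 2^10 = 2.6172 mV.
For a uniform distribution on [−LSB/2, +LSB/2], V_rms = LSB/√12 = 2.6172 mV/3.4641 = 0.756 mV.

0.756 mV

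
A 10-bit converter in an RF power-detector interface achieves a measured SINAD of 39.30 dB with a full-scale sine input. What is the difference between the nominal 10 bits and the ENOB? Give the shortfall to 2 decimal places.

Effective bits = (39.30 − 1.76)/6.02 = 6.2359.
Shortfall = 10 − 6.2359 = 3.7641 bits.

3.76 bits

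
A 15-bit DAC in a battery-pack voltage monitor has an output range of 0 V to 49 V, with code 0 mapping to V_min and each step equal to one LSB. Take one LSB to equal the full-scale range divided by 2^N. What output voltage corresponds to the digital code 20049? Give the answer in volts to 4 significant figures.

Span = 49 V. LSB = 49 V / 2^15.
V_out = 0 + 20049 × (49/32768) V
      = 0 + 29.9805 = 29.9805 V.

29.98 V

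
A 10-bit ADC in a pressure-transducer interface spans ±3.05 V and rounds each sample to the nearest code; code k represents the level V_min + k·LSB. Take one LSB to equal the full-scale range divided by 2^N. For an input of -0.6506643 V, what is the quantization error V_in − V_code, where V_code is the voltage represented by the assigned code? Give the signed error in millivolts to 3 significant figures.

Range = 3.05 − (-3.05) = 6.1 V. LSB = 6.1 V / 2^10 ≈ 5.957 mV.
Position in LSBs: (-0.6506643 − (-3.05)) × 1024/6.1 = 402.7737; rounding gives k = 403.
V_code = V_min + k × range/2^10 = -3.05 + 403 × 6.1/1024 = -0.6493164063 V.
V_in − V_code = -0.6506643 − (-0.6493164063) = −1.35 mV.

−1.35 mV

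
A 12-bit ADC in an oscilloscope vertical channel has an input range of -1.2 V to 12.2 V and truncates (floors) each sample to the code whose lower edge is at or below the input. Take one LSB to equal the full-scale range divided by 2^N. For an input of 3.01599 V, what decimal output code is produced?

1288

The full-scale span is 12.2 − (-1.2) = 13.4 V. LSB = 13.4 V / 2^12 ≈ 3.271 mV.
(V_in − V_min) × 2^12/range = (3.01599 − (-1.2)) × 4096/13.4 = 1288.709.
Floor → code = 1288.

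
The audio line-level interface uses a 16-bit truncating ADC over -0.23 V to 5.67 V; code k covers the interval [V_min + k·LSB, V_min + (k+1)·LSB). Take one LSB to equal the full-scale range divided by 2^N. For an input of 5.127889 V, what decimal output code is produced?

59514

Full-scale range = 5.67 V − (-0.23 V) = 5.9 V. LSB = 5.9 V / 2^16 ≈ 90.03 µV.
code = ⌊(V_in − V_min)/LSB⌋ = ⌊(V_in − V_min) × 2^16 / range⌋
     = ⌊(5.127889 − (-0.23)) × 65536 / 5.9⌋ = ⌊5.357889 × 65536/5.9⌋
     = ⌊59514.341⌋ = 59514.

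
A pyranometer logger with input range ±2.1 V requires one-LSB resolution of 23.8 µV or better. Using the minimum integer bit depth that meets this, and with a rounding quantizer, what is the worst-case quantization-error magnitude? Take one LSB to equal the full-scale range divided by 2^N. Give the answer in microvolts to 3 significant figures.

Span: 2.1 V − (-2.1 V) = 4.2 V.
Levels needed ≥ 4.2/23.8 µV = 176500. 2^18 = 262144 suffices, so N_min = 18.
LSB = 4.2 V / 2^18 = 16.022 µV.
Max error for round-to-nearest is LSB/2 = 8.01 µV.

8.01 µV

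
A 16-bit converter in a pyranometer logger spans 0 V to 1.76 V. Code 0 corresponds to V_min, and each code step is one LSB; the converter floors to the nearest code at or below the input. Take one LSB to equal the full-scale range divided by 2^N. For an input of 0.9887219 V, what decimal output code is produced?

V_FS = 1.76 V. LSB = 1.76 V / 2^16 ≈ 26.86 µV.
code = ⌊(V_in − V_min)/LSB⌋ = ⌊(V_in − V_min) × 2^16 / range⌋
     = ⌊(0.9887219 − (0)) × 65536 / 1.76⌋ = ⌊0.9887219 × 65536/1.76⌋
     = ⌊36816.408⌋ = 36816.

36816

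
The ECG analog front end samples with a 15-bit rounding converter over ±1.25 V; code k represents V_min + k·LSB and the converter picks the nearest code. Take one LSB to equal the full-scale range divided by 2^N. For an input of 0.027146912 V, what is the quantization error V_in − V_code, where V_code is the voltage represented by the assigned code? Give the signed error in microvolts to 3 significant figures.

The full-scale span is 1.25 − (-1.25) = 2.5 V. LSB = 2.5 V / 2^15 ≈ 76.29 µV.
(V_in − V_min)/LSB = (0.027146912 − (-1.25)) × 32768/2.5 = 16739.8200 → nearest code k = 16740.
Reconstructed level: -1.25 + 16740 × 2.5/32768 V = 0.027160644531 V.
Error = V_in − V_code = 0.027146912 − (0.027160644531) = −13.7 µV.

−13.7 µV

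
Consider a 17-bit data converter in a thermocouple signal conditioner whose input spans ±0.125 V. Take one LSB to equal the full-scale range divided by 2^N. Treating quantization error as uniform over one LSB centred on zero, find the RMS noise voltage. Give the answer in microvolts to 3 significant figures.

0.551 µV

The full-scale span is 0.125 − (-0.125) = 0.25 V.
Step size = 0.25/131072 V = 1.9073 µV.
V_rms = LSB/√12 = 1.9073 µV / √12 = 0.551 µV.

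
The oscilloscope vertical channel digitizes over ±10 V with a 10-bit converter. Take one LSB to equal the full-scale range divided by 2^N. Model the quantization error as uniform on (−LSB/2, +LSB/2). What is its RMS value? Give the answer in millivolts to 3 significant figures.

5.64 mV

Span: 10 V − (-10 V) = 20 V.
LSB = 20 V / 2^10 = 19.531 mV.
RMS of a uniform error over width LSB is LSB/√12 = 5.64 mV.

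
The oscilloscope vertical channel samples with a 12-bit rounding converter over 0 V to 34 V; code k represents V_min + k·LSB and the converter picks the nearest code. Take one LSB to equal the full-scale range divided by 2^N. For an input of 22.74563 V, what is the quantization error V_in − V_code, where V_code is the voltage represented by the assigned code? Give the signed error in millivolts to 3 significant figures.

Range is 34 V. LSB = 34 V / 2^12 ≈ 8.301 mV.
(22.74563 − (0)) / LSB = 22.74563 × 4096/34 = 2740.1794. Nearest integer: k = 2740.
V_code = 0 + (2740/4096) × 34 = 22.74414063 V.
Error = V_in − V_code = 22.74563 − (22.74414063) = +1.49 mV.

+1.49 mV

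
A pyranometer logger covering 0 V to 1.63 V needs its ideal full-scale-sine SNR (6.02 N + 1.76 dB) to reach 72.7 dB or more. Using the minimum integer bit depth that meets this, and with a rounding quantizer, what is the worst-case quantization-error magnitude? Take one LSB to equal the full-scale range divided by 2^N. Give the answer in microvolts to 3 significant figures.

Span = 1.63 V.
6.02 N + 1.76 ≥ 72.7 gives N ≥ 11.784, so the minimum integer is 12.
LSB = 1.63 V / 2^12 = 397.95 µV.
Half an LSB is 199 µV.

199 µV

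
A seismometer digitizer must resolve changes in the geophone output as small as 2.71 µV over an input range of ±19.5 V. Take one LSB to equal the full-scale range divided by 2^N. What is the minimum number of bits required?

24 bits

The full-scale span is 19.5 − (-19.5) = 39 V.
39 V / 2.71 µV = 1.439e7. Since 2^23 = 8388608 and 2^24 = 16777216, N = 24.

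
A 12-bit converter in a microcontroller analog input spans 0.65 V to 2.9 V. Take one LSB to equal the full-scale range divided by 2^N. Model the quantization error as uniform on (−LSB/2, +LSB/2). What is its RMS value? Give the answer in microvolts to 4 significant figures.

Span: 2.9 V − (0.65 V) = 2.25 V.
LSB = 2.25 V ÷ 2^12 = 2.25/4096 V = 0.549316 mV.
For a uniform distribution on [−LSB/2, +LSB/2], V_rms = LSB/√12 = 0.549316 mV/3.4641 = 158.6 µV.

158.6 µV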